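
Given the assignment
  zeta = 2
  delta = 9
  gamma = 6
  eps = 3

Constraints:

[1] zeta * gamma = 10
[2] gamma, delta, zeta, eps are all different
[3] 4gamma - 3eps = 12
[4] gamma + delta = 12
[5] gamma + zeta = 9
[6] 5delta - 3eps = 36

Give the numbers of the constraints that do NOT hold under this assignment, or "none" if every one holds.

[1] zeta * gamma = 2 * 6 = 12, not 10  fails
[2] values 6, 9, 2, 3 are pairwise distinct  holds
[3] 4gamma - 3eps = 4(6) - 3(3) = 15, not 12  fails
[4] gamma + delta = 6 + 9 = 15, not 12  fails
[5] gamma + zeta = 6 + 2 = 8, not 9  fails
[6] 5delta - 3eps = 5(9) - 3(3) = 36  holds

Constraints 1, 3, 4, and 5 do not hold.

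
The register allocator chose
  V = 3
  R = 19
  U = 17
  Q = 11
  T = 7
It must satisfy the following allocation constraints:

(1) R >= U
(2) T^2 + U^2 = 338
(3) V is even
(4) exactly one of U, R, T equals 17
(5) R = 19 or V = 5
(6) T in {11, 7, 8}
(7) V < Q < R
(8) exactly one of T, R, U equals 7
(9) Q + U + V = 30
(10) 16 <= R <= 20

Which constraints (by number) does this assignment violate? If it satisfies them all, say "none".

Constraints 3, 9 do not hold.

(1) R = 19, U = 17; 19 ≥ 17  OK
(2) T^2 + U^2 = 7^2 + 17^2 = 49 + 289 = 338  OK
(3) V = 3 is odd  FAIL
(4) U=17, R=19, T=7; 1 of them equals 17  OK
(5) R = 19 = 19 (first disjunct)  OK
(6) T = 7 is in {11, 7, 8}  OK
(7) values 3 < 11 < 19  OK
(8) T=7, R=19, U=17; 1 of them equals 7  OK
(9) Q + U + V = 11 + 17 + 3 = 31, not 30  FAIL
(10) R = 19 lies in [16, 20]  OK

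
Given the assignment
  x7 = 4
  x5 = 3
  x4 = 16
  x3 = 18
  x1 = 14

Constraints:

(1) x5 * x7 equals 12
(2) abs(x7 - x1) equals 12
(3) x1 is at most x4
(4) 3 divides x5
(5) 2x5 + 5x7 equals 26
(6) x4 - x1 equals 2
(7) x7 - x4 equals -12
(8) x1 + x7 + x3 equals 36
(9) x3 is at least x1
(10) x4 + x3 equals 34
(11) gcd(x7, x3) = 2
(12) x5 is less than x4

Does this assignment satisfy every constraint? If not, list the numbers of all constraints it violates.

Constraint 2 does not hold.

(1) x5 * x7 = 3 * 4 = 12  ✓
(2) abs(4 - 14) = 10, not 12  ✗
(3) x1 = 14, x4 = 16; 14 ≤ 16  ✓
(4) 3 / 3 = 1, so 3 divides 3  ✓
(5) 2x5 + 5x7 = 2(3) + 5(4) = 26  ✓
(6) x4 - x1 = 16 - 14 = 2  ✓
(7) x7 - x4 = 4 - 16 = -12  ✓
(8) x1 + x7 + x3 = 14 + 4 + 18 = 36  ✓
(9) x3 = 18, x1 = 14; 18 ≥ 14  ✓
(10) x4 + x3 = 16 + 18 = 34  ✓
(11) gcd(4, 18) = 2  ✓
(12) x5 = 3, x4 = 16; 3 < 16  ✓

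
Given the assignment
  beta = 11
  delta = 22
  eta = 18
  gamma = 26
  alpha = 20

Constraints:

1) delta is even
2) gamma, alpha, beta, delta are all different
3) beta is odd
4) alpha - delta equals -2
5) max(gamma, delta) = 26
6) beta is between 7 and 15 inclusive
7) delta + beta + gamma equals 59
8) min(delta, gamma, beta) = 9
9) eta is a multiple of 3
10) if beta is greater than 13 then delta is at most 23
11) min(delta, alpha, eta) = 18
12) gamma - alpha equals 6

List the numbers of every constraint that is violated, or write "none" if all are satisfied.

No — constraint 8 is not satisfied.

1) delta = 22 is even — holds.
2) values 26, 20, 11, 22 are pairwise distinct — holds.
3) beta = 11 is odd — holds.
4) alpha - delta = 20 - 22 = -2 — holds.
5) max(26, 22) = 26 — holds.
6) beta = 11 lies in [7, 15] — holds.
7) delta + beta + gamma = 22 + 11 + 26 = 59 — holds.
8) min(22, 26, 11) = 11, not 9 — fails.
9) 18 / 3 = 6, so 3 divides 18 — holds.
10) beta = 11, not > 13; antecedent false, conditional vacuously true — holds.
11) min(22, 20, 18) = 18 — holds.
12) gamma - alpha = 26 - 20 = 6 — holds.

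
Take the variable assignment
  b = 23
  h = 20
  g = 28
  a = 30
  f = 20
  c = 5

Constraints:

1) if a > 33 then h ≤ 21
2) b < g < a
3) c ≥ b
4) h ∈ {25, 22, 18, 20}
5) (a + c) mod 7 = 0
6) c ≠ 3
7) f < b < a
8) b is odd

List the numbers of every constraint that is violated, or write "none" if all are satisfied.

1) a = 30, not > 33; antecedent false, conditional vacuously true — OK.
2) values 23 < 28 < 30 — OK.
3) c = 5, b = 23; 5 < 23 (want ≥) — violated.
4) h = 20 is in {25, 22, 18, 20} — OK.
5) a + c = 35; 35 mod 7 = 0 — OK.
6) c = 5, and 5 ≠ 3 — OK.
7) values 20 < 23 < 30 — OK.
8) b = 23 is odd — OK.

No — constraint 3 is not satisfied.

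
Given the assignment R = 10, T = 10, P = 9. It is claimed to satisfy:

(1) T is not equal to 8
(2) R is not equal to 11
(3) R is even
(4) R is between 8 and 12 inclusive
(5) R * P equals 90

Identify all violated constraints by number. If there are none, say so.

(1) T = 10, and 10 ≠ 8  holds
(2) R = 10, and 10 ≠ 11  holds
(3) R = 10 is even  holds
(4) R = 10 lies in [8, 12]  holds
(5) R * P = 10 * 9 = 90  holds

All constraints are satisfied.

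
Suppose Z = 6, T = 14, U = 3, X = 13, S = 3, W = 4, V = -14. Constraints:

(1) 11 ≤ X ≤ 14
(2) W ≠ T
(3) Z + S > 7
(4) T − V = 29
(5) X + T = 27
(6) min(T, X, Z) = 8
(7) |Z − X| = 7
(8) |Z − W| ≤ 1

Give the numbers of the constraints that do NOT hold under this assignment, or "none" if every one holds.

(1) X = 13 lies in [11, 14]  holds
(2) W = 4, T = 14; distinct  holds
(3) Z + S = 6 + 3 = 9; 9 > 7  holds
(4) T − V = 14 − (-14) = 28, not 29  fails
(5) X + T = 13 + 14 = 27  holds
(6) min(14, 13, 6) = 6, not 8  fails
(7) |6 − 13| = 7  holds
(8) |6 − 4| = 2; 2 > 1, exceeds bound 1  fails

Violated: 4, 6, and 8.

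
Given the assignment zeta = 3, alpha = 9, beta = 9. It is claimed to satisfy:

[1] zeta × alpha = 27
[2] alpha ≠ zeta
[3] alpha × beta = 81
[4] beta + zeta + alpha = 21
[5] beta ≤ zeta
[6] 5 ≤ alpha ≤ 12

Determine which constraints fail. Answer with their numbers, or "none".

Constraint 5 does not hold.

[1] zeta × alpha = 3 × 9 = 27 — holds.
[2] alpha = 9, zeta = 3; distinct — holds.
[3] alpha × beta = 9 × 9 = 81 — holds.
[4] beta + zeta + alpha = 9 + 3 + 9 = 21 — holds.
[5] beta = 9, zeta = 3; 9 > 3 (want ≤) — fails.
[6] alpha = 9 lies in [5, 12] — holds.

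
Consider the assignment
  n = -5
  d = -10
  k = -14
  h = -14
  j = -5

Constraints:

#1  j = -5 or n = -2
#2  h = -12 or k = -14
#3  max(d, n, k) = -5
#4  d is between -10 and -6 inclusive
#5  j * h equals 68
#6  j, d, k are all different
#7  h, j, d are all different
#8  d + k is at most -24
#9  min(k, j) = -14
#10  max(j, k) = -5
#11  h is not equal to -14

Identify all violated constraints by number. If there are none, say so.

Constraints 5, 11 do not hold.

#1 j = -5 = -5 (first disjunct) — holds.
#2 h = -14 ≠ -12, but k = -14 = -14 (second disjunct) — holds.
#3 max(-10, -5, -14) = -5 — holds.
#4 d = -10 lies in [-10, -6] — holds.
#5 j * h = -5 * (-14) = 70, not 68 — does not hold.
#6 values -5, -10, -14 are pairwise distinct — holds.
#7 values -14, -5, -10 are pairwise distinct — holds.
#8 d + k = -10 + (-14) = -24; -24 ≤ -24 — holds.
#9 min(-14, -5) = -14 — holds.
#10 max(-5, -14) = -5 — holds.
#11 h = -14, but -14 is required to differ — does not hold.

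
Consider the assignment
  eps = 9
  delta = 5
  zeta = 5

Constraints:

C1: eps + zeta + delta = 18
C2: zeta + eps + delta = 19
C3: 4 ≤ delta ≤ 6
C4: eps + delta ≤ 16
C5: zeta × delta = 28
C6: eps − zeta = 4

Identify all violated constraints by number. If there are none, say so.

C1: eps + zeta + delta = 9 + 5 + 5 = 19, not 18 — violated.
C2: zeta + eps + delta = 5 + 9 + 5 = 19 — OK.
C3: delta = 5 lies in [4, 6] — OK.
C4: eps + delta = 9 + 5 = 14; 14 ≤ 16 — OK.
C5: zeta × delta = 5 × 5 = 25, not 28 — violated.
C6: eps − zeta = 9 − 5 = 4 — OK.

Constraints 1, 5 are violated.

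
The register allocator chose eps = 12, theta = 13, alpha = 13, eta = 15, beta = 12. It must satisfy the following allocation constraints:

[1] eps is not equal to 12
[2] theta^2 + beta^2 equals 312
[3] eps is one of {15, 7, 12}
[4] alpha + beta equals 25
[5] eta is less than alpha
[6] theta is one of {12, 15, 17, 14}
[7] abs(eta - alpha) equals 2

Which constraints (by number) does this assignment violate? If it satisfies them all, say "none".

[1] eps = 12, but 12 is required to differ  false
[2] theta^2 + beta^2 = 13^2 + 12^2 = 169 + 144 = 313, not 312  false
[3] eps = 12 is in {15, 7, 12}  true
[4] alpha + beta = 13 + 12 = 25  true
[5] eta = 15, alpha = 13; 15 ≥ 13 (want <)  false
[6] theta = 13 is not in {12, 15, 17, 14}  false
[7] abs(15 - 13) = 2  true

The assignment fails constraints 1, 2, 5, and 6.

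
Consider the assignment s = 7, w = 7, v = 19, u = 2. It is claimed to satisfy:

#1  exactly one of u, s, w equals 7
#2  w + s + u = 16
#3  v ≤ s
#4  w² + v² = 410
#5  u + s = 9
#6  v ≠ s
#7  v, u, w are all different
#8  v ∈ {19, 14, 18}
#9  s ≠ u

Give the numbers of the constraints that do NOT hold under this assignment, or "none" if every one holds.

Constraints 1, 3 do not hold.

#1 u=2, s=7, w=7; 2 of them equal 7, not exactly one  false
#2 w + s + u = 7 + 7 + 2 = 16  true
#3 v = 19, s = 7; 19 > 7 (want ≤)  false
#4 w² + v² = 7² + 19² = 49 + 361 = 410  true
#5 u + s = 2 + 7 = 9  true
#6 v = 19, s = 7; distinct  true
#7 values 19, 2, 7 are pairwise distinct  true
#8 v = 19 is in {19, 14, 18}  true
#9 s = 7, u = 2; distinct  true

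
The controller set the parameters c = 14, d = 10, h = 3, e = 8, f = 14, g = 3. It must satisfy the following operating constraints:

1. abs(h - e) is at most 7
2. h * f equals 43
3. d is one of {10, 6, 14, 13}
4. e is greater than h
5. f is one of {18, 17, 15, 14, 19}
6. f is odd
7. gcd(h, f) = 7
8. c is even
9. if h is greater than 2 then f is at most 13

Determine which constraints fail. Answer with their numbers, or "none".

1. abs(3 - 8) = 5; 5 ≤ 7  ✓
2. h * f = 3 * 14 = 42, not 43  ✗
3. d = 10 is in {10, 6, 14, 13}  ✓
4. e = 8, h = 3; 8 > 3  ✓
5. f = 14 is in {18, 17, 15, 14, 19}  ✓
6. f = 14 is even  ✗
7. gcd(3, 14) = 1, not 7  ✗
8. c = 14 is even  ✓
9. h = 3 > 2, so we need f ≤ 13; but f = 14 > 13  ✗

Constraints 2, 6, 7, and 9 are violated.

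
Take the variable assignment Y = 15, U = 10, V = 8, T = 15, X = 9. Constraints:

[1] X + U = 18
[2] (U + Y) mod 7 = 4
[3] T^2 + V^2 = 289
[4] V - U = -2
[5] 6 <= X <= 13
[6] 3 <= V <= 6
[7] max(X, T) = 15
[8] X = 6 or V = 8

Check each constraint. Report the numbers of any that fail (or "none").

[1] X + U = 9 + 10 = 19, not 18 — does not hold.
[2] U + Y = 25; 25 mod 7 = 4 — holds.
[3] T^2 + V^2 = 15^2 + 8^2 = 225 + 64 = 289 — holds.
[4] V - U = 8 - 10 = -2 — holds.
[5] X = 9 lies in [6, 13] — holds.
[6] V = 8 is outside [3, 6] — does not hold.
[7] max(9, 15) = 15 — holds.
[8] X = 9 ≠ 6, but V = 8 = 8 (second disjunct) — holds.

No — constraints 1 and 6 are not satisfied.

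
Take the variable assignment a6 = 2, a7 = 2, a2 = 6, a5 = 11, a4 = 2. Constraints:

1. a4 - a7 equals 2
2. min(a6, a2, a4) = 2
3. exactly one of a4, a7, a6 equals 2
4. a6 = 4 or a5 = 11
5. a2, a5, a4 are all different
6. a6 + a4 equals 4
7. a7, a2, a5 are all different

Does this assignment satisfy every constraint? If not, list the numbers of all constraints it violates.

1. a4 - a7 = 2 - 2 = 0, not 2  false
2. min(2, 6, 2) = 2  true
3. a4=2, a7=2, a6=2; 3 of them equal 2, not exactly one  false
4. a6 = 2 ≠ 4, but a5 = 11 = 11 (second disjunct)  true
5. values 6, 11, 2 are pairwise distinct  true
6. a6 + a4 = 2 + 2 = 4  true
7. values 2, 6, 11 are pairwise distinct  true

The assignment fails constraints 1 and 3.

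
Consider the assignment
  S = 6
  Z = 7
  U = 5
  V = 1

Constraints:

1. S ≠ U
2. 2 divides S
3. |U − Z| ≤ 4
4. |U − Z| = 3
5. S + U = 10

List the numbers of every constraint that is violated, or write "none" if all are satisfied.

1. S = 6, U = 5; distinct — satisfied.
2. 6 / 2 = 3, so 2 divides 6 — satisfied.
3. |5 − 7| = 2; 2 ≤ 4 — satisfied.
4. |5 − 7| = 2, not 3 — violated.
5. S + U = 6 + 5 = 11, not 10 — violated.

The assignment fails constraints 4 and 5.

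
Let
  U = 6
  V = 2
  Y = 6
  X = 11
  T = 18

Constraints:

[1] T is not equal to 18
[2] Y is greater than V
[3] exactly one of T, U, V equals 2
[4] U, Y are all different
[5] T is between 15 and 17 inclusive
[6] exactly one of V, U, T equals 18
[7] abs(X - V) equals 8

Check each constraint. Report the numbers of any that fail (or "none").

Constraints 1, 4, 5, and 7 do not hold.

[1] T = 18, but 18 is required to differ  false
[2] Y = 6, V = 2; 6 > 2  true
[3] T=18, U=6, V=2; 1 of them equals 2  true
[4] U = Y = 6, not all different  false
[5] T = 18 is outside [15, 17]  false
[6] V=2, U=6, T=18; 1 of them equals 18  true
[7] abs(11 - 2) = 9, not 8  false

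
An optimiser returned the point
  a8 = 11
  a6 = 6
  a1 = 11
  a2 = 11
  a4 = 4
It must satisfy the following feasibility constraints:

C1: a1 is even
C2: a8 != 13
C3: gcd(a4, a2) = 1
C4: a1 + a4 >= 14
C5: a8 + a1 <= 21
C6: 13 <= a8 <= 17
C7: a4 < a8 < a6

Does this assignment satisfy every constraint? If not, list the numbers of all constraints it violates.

Constraints 1, 5, 6, and 7 do not hold.

C1: a1 = 11 is odd — violated.
C2: a8 = 11, and 11 ≠ 13 — satisfied.
C3: gcd(4, 11) = 1 — satisfied.
C4: a1 + a4 = 11 + 4 = 15; 15 ≥ 14 — satisfied.
C5: a8 + a1 = 11 + 11 = 22; 22 > 21, bound 21 not met — violated.
C6: a8 = 11 is outside [13, 17] — violated.
C7: values 4, 11, 6; a8 = 11 is not < a6 = 6 — violated.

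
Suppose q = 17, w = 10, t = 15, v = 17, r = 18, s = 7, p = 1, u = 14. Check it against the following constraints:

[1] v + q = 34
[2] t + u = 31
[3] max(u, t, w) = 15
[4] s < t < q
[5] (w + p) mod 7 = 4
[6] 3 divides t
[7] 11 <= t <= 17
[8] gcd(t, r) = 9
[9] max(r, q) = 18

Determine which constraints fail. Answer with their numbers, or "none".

No — constraints 2 and 8 are not satisfied.

[1] v + q = 17 + 17 = 34 — satisfied.
[2] t + u = 15 + 14 = 29, not 31 — violated.
[3] max(14, 15, 10) = 15 — satisfied.
[4] values 7 < 15 < 17 — satisfied.
[5] w + p = 11; 11 mod 7 = 4 — satisfied.
[6] 15 / 3 = 5, so 3 divides 15 — satisfied.
[7] t = 15 lies in [11, 17] — satisfied.
[8] gcd(15, 18) = 3, not 9 — violated.
[9] max(18, 17) = 18 — satisfied.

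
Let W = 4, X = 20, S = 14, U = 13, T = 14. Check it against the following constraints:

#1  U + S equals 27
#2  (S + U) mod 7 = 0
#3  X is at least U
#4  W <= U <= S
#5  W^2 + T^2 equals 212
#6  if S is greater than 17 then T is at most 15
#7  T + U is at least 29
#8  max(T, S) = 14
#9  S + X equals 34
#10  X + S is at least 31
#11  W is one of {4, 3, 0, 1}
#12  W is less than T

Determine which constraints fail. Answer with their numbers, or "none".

#1 U + S = 13 + 14 = 27 — satisfied.
#2 S + U = 27; 27 mod 7 = 6, not 0 — violated.
#3 X = 20, U = 13; 20 ≥ 13 — satisfied.
#4 values 4 <= 13 <= 14 — satisfied.
#5 W^2 + T^2 = 4^2 + 14^2 = 16 + 196 = 212 — satisfied.
#6 S = 14, not > 17; antecedent false, conditional vacuously true — satisfied.
#7 T + U = 14 + 13 = 27; 27 < 29, bound 29 not met — violated.
#8 max(14, 14) = 14 — satisfied.
#9 S + X = 14 + 20 = 34 — satisfied.
#10 X + S = 20 + 14 = 34; 34 ≥ 31 — satisfied.
#11 W = 4 is in {4, 3, 0, 1} — satisfied.
#12 W = 4, T = 14; 4 < 14 — satisfied.

No — constraints 2, 7 are not satisfied.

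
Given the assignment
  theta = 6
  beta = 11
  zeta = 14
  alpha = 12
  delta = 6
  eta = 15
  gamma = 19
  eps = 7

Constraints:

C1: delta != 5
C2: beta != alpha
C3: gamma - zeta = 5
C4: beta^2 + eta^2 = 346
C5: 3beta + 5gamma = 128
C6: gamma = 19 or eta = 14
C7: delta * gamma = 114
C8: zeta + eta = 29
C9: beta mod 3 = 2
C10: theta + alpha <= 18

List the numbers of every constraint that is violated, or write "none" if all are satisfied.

The assignment satisfies every constraint.

C1: delta = 6, and 6 ≠ 5  holds
C2: beta = 11, alpha = 12; distinct  holds
C3: gamma - zeta = 19 - 14 = 5  holds
C4: beta^2 + eta^2 = 11^2 + 15^2 = 121 + 225 = 346  holds
C5: 3beta + 5gamma = 3(11) + 5(19) = 128  holds
C6: gamma = 19 = 19 (first disjunct)  holds
C7: delta * gamma = 6 * 19 = 114  holds
C8: zeta + eta = 14 + 15 = 29  holds
C9: 11 mod 3 = 2  holds
C10: theta + alpha = 6 + 12 = 18; 18 ≤ 18  holds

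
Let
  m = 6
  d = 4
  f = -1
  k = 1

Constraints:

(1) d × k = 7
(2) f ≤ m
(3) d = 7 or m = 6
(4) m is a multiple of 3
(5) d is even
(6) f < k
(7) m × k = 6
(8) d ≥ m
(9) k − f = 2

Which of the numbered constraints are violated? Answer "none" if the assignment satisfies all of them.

(1) d × k = 4 × 1 = 4, not 7  ✗
(2) f = -1, m = 6; -1 ≤ 6  ✓
(3) d = 4 ≠ 7, but m = 6 = 6 (second disjunct)  ✓
(4) 6 / 3 = 2, so 3 divides 6  ✓
(5) d = 4 is even  ✓
(6) f = -1, k = 1; -1 < 1  ✓
(7) m × k = 6 × 1 = 6  ✓
(8) d = 4, m = 6; 4 < 6 (want ≥)  ✗
(9) k − f = 1 − (-1) = 2  ✓

The assignment fails constraints 1 and 8.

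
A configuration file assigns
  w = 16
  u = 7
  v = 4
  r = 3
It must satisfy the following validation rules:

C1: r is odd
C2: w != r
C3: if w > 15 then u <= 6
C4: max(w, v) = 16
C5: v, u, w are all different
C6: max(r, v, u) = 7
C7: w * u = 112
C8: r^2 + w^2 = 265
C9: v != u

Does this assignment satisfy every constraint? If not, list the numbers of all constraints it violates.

Constraint 3 does not hold.

C1: r = 3 is odd — OK.
C2: w = 16, r = 3; distinct — OK.
C3: w = 16 > 15, so we need u ≤ 6; but u = 7 > 6 — violated.
C4: max(16, 4) = 16 — OK.
C5: values 4, 7, 16 are pairwise distinct — OK.
C6: max(3, 4, 7) = 7 — OK.
C7: w * u = 16 * 7 = 112 — OK.
C8: r^2 + w^2 = 3^2 + 16^2 = 9 + 256 = 265 — OK.
C9: v = 4, u = 7; distinct — OK.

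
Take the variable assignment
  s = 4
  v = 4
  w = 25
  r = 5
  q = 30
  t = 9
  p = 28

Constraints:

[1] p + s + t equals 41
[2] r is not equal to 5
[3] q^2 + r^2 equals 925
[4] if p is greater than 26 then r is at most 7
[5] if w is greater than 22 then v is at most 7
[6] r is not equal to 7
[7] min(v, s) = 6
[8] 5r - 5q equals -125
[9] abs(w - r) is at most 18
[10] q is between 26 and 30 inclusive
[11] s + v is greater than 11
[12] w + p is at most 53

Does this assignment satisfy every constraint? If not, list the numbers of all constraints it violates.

The assignment fails constraints 2, 7, 9, 11.

[1] p + s + t = 28 + 4 + 9 = 41  OK
[2] r = 5, but 5 is required to differ  FAIL
[3] q^2 + r^2 = 30^2 + 5^2 = 900 + 25 = 925  OK
[4] p = 28 > 26, so we need r ≤ 7; r = 5 ≤ 7  OK
[5] w = 25 > 22, so we need v ≤ 7; v = 4 ≤ 7  OK
[6] r = 5, and 5 ≠ 7  OK
[7] min(4, 4) = 4, not 6  FAIL
[8] 5r - 5q = 5(5) - 5(30) = -125  OK
[9] abs(25 - 5) = 20; 20 > 18, exceeds bound 18  FAIL
[10] q = 30 lies in [26, 30]  OK
[11] s + v = 4 + 4 = 8; 8 ≤ 11, bound 11 not met  FAIL
[12] w + p = 25 + 28 = 53; 53 ≤ 53  OK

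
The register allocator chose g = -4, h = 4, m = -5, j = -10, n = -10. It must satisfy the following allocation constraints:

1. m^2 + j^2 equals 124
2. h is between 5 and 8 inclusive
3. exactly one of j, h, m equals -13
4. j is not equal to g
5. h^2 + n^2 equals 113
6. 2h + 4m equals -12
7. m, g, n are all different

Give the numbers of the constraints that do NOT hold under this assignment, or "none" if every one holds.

Constraints 1, 2, 3, 5 are violated.

1. m^2 + j^2 = (-5)^2 + (-10)^2 = 25 + 100 = 125, not 124 — violated.
2. h = 4 is outside [5, 8] — violated.
3. j=-10, h=4, m=-5; 0 of them equal -13, not exactly one — violated.
4. j = -10, g = -4; distinct — satisfied.
5. h^2 + n^2 = 4^2 + (-10)^2 = 16 + 100 = 116, not 113 — violated.
6. 2h + 4m = 2(4) + 4(-5) = -12 — satisfied.
7. values -5, -4, -10 are pairwise distinct — satisfied.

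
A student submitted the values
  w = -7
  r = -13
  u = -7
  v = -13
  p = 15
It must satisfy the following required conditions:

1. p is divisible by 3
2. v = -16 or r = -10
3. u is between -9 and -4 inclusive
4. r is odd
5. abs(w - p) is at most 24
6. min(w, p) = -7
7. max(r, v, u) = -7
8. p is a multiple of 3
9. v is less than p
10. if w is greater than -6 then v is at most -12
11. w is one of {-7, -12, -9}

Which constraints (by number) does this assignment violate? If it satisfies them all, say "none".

1. 15 / 3 = 5, so 3 divides 15 — holds.
2. v = -13 ≠ -16 and r = -13 ≠ -10; both disjuncts false — fails.
3. u = -7 lies in [-9, -4] — holds.
4. r = -13 is odd — holds.
5. abs(-7 - 15) = 22; 22 ≤ 24 — holds.
6. min(-7, 15) = -7 — holds.
7. max(-13, -13, -7) = -7 — holds.
8. 15 / 3 = 5, so 3 divides 15 — holds.
9. v = -13, p = 15; -13 < 15 — holds.
10. w = -7, not > -6; antecedent false, conditional vacuously true — holds.
11. w = -7 is in {-7, -12, -9} — holds.

Constraint 2 does not hold.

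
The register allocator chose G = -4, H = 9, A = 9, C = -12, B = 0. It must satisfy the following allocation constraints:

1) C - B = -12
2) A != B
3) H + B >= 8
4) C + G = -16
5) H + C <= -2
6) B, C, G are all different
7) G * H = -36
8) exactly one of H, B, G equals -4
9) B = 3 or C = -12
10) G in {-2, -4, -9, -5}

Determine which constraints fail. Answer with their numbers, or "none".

1) C - B = -12 - 0 = -12  yes
2) A = 9, B = 0; distinct  yes
3) H + B = 9 + 0 = 9; 9 ≥ 8  yes
4) C + G = -12 + (-4) = -16  yes
5) H + C = 9 + (-12) = -3; -3 ≤ -2  yes
6) values 0, -12, -4 are pairwise distinct  yes
7) G * H = -4 * 9 = -36  yes
8) H=9, B=0, G=-4; 1 of them equals -4  yes
9) B = 0 ≠ 3, but C = -12 = -12 (second disjunct)  yes
10) G = -4 is in {-2, -4, -9, -5}  yes

All constraints are satisfied.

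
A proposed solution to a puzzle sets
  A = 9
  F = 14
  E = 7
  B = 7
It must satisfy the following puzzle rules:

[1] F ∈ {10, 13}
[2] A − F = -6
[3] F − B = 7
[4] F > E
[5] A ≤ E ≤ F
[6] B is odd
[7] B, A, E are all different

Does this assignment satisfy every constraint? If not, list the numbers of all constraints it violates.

The assignment fails constraints 1, 2, 5, 7.

[1] F = 14 is not in {10, 13}  no
[2] A − F = 9 − 14 = -5, not -6  no
[3] F − B = 14 − 7 = 7  yes
[4] F = 14, E = 7; 14 > 7  yes
[5] values 9, 7, 14; A = 9 is not ≤ E = 7  no
[6] B = 7 is odd  yes
[7] B = E = 7, not all different  no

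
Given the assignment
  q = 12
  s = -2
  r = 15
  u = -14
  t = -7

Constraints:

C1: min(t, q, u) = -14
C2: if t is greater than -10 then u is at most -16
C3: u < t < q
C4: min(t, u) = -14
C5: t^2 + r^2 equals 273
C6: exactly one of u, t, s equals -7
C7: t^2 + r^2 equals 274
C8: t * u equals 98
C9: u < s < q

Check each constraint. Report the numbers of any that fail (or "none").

C1: min(-7, 12, -14) = -14  ✓
C2: t = -7 > -10, so we need u ≤ -16; but u = -14 > -16  ✗
C3: values -14 < -7 < 12  ✓
C4: min(-7, -14) = -14  ✓
C5: t^2 + r^2 = (-7)^2 + 15^2 = 49 + 225 = 274, not 273  ✗
C6: u=-14, t=-7, s=-2; 1 of them equals -7  ✓
C7: t^2 + r^2 = (-7)^2 + 15^2 = 49 + 225 = 274  ✓
C8: t * u = -7 * (-14) = 98  ✓
C9: values -14 < -2 < 12  ✓

Constraints 2, 5 are violated.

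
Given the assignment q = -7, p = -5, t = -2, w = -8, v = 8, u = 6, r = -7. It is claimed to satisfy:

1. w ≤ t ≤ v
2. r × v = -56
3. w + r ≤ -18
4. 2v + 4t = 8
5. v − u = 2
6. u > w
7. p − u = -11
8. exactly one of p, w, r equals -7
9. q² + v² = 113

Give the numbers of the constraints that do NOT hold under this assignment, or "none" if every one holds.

1. values -8 ≤ -2 ≤ 8  holds
2. r × v = -7 × 8 = -56  holds
3. w + r = -8 + (-7) = -15; -15 > -18, bound -18 not met  fails
4. 2v + 4t = 2(8) + 4(-2) = 8  holds
5. v − u = 8 − 6 = 2  holds
6. u = 6, w = -8; 6 > -8  holds
7. p − u = -5 − 6 = -11  holds
8. p=-5, w=-8, r=-7; 1 of them equals -7  holds
9. q² + v² = (-7)² + 8² = 49 + 64 = 113  holds

No — constraint 3 is not satisfied.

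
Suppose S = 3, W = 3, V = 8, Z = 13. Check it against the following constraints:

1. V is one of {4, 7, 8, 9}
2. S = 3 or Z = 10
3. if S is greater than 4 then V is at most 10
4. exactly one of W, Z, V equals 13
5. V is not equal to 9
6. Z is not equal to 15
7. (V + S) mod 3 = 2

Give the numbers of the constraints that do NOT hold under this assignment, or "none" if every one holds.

1. V = 8 is in {4, 7, 8, 9}  ✓
2. S = 3 = 3 (first disjunct)  ✓
3. S = 3, not > 4; antecedent false, conditional vacuously true  ✓
4. W=3, Z=13, V=8; 1 of them equals 13  ✓
5. V = 8, and 8 ≠ 9  ✓
6. Z = 13, and 13 ≠ 15  ✓
7. V + S = 11; 11 mod 3 = 2  ✓

Yes — all constraints hold.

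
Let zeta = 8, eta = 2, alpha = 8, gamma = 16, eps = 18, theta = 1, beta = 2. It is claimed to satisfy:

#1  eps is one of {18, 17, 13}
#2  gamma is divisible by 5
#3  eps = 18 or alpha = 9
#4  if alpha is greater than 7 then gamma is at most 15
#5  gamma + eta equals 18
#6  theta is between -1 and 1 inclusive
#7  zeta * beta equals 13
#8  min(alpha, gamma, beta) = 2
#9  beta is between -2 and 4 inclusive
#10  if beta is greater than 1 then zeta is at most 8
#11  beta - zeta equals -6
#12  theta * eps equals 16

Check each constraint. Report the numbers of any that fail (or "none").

#1 eps = 18 is in {18, 17, 13}  ✔
#2 16 = 5*3 + 1, so 5 does not divide 16  ✘
#3 eps = 18 = 18 (first disjunct)  ✔
#4 alpha = 8 > 7, so we need gamma ≤ 15; but gamma = 16 > 15  ✘
#5 gamma + eta = 16 + 2 = 18  ✔
#6 theta = 1 lies in [-1, 1]  ✔
#7 zeta * beta = 8 * 2 = 16, not 13  ✘
#8 min(8, 16, 2) = 2  ✔
#9 beta = 2 lies in [-2, 4]  ✔
#10 beta = 2 > 1, so we need zeta ≤ 8; zeta = 8 ≤ 8  ✔
#11 beta - zeta = 2 - 8 = -6  ✔
#12 theta * eps = 1 * 18 = 18, not 16  ✘

No — constraints 2, 4, 7, 12 are not satisfied.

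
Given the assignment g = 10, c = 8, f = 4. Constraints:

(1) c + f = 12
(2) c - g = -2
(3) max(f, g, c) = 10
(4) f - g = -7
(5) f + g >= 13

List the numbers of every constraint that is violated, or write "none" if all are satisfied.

Constraint 4 does not hold.

(1) c + f = 8 + 4 = 12 — OK.
(2) c - g = 8 - 10 = -2 — OK.
(3) max(4, 10, 8) = 10 — OK.
(4) f - g = 4 - 10 = -6, not -7 — violated.
(5) f + g = 4 + 10 = 14; 14 ≥ 13 — OK.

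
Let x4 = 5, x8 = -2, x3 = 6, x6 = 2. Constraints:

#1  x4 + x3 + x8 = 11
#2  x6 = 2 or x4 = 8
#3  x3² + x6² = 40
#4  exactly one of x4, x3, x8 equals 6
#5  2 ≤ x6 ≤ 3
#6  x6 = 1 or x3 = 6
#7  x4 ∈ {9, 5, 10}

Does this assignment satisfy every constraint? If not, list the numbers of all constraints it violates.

Constraint 1 is violated.

#1 x4 + x3 + x8 = 5 + 6 + (-2) = 9, not 11  no
#2 x6 = 2 = 2 (first disjunct)  yes
#3 x3² + x6² = 6² + 2² = 36 + 4 = 40  yes
#4 x4=5, x3=6, x8=-2; 1 of them equals 6  yes
#5 x6 = 2 lies in [2, 3]  yes
#6 x6 = 2 ≠ 1, but x3 = 6 = 6 (second disjunct)  yes
#7 x4 = 5 is in {9, 5, 10}  yes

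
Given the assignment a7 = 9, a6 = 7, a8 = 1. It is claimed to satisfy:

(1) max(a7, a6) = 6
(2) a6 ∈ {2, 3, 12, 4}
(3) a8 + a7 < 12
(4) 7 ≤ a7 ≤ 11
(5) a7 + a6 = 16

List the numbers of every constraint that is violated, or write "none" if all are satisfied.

(1) max(9, 7) = 9, not 6  ✗
(2) a6 = 7 is not in {2, 3, 12, 4}  ✗
(3) a8 + a7 = 1 + 9 = 10; 10 < 12  ✓
(4) a7 = 9 lies in [7, 11]  ✓
(5) a7 + a6 = 9 + 7 = 16  ✓

The assignment fails constraints 1, 2.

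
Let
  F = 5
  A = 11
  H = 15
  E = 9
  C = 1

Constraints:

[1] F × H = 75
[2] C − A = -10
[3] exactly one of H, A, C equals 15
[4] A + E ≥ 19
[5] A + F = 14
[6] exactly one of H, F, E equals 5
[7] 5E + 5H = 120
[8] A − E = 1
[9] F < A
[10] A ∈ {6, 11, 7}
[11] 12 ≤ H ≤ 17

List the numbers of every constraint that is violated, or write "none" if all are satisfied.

[1] F × H = 5 × 15 = 75  holds
[2] C − A = 1 − 11 = -10  holds
[3] H=15, A=11, C=1; 1 of them equals 15  holds
[4] A + E = 11 + 9 = 20; 20 ≥ 19  holds
[5] A + F = 11 + 5 = 16, not 14  fails
[6] H=15, F=5, E=9; 1 of them equals 5  holds
[7] 5E + 5H = 5(9) + 5(15) = 120  holds
[8] A − E = 11 − 9 = 2, not 1  fails
[9] F = 5, A = 11; 5 < 11  holds
[10] A = 11 is in {6, 11, 7}  holds
[11] H = 15 lies in [12, 17]  holds

No — constraints 5, 8 are not satisfied.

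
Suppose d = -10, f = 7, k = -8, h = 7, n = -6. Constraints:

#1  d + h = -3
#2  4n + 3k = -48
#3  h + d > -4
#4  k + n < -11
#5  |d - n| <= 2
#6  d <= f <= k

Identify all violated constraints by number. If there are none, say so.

The assignment fails constraints 5 and 6.

#1 d + h = -10 + 7 = -3 — holds.
#2 4n + 3k = 4(-6) + 3(-8) = -48 — holds.
#3 h + d = 7 + (-10) = -3; -3 > -4 — holds.
#4 k + n = -8 + (-6) = -14; -14 < -11 — holds.
#5 |-10 - (-6)| = 4; 4 > 2, exceeds bound 2 — fails.
#6 values -10, 7, -8; f = 7 is not <= k = -8 — fails.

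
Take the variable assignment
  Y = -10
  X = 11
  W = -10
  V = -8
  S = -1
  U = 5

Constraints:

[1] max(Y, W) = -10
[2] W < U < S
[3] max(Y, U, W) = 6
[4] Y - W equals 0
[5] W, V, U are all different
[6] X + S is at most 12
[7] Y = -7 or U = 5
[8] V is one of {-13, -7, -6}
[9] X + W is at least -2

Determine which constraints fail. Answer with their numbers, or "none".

No — constraints 2, 3, and 8 are not satisfied.

[1] max(-10, -10) = -10  holds
[2] values -10, 5, -1; U = 5 is not < S = -1  fails
[3] max(-10, 5, -10) = 5, not 6  fails
[4] Y - W = -10 - (-10) = 0  holds
[5] values -10, -8, 5 are pairwise distinct  holds
[6] X + S = 11 + (-1) = 10; 10 ≤ 12  holds
[7] Y = -10 ≠ -7, but U = 5 = 5 (second disjunct)  holds
[8] V = -8 is not in {-13, -7, -6}  fails
[9] X + W = 11 + (-10) = 1; 1 ≥ -2  holds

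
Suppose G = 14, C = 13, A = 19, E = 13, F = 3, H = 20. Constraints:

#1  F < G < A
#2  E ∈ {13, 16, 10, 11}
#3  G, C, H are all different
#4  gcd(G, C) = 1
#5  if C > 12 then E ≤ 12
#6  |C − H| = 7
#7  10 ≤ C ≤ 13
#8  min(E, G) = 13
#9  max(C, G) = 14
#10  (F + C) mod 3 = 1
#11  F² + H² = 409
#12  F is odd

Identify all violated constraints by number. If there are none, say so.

The assignment fails constraint 5.

#1 values 3 < 14 < 19 — holds.
#2 E = 13 is in {13, 16, 10, 11} — holds.
#3 values 14, 13, 20 are pairwise distinct — holds.
#4 gcd(14, 13) = 1 — holds.
#5 C = 13 > 12, so we need E ≤ 12; but E = 13 > 12 — fails.
#6 |13 − 20| = 7 — holds.
#7 C = 13 lies in [10, 13] — holds.
#8 min(13, 14) = 13 — holds.
#9 max(13, 14) = 14 — holds.
#10 F + C = 16; 16 mod 3 = 1 — holds.
#11 F² + H² = 3² + 20² = 9 + 400 = 409 — holds.
#12 F = 3 is odd — holds.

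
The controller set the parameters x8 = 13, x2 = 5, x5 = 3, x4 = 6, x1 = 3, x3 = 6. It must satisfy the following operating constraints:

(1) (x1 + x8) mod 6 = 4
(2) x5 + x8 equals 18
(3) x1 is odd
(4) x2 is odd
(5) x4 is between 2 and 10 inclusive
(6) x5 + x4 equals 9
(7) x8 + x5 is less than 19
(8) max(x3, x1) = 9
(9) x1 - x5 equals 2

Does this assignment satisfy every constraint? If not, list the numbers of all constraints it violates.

(1) x1 + x8 = 16; 16 mod 6 = 4  true
(2) x5 + x8 = 3 + 13 = 16, not 18  false
(3) x1 = 3 is odd  true
(4) x2 = 5 is odd  true
(5) x4 = 6 lies in [2, 10]  true
(6) x5 + x4 = 3 + 6 = 9  true
(7) x8 + x5 = 13 + 3 = 16; 16 < 19  true
(8) max(6, 3) = 6, not 9  false
(9) x1 - x5 = 3 - 3 = 0, not 2  false

Constraints 2, 8, 9 do not hold.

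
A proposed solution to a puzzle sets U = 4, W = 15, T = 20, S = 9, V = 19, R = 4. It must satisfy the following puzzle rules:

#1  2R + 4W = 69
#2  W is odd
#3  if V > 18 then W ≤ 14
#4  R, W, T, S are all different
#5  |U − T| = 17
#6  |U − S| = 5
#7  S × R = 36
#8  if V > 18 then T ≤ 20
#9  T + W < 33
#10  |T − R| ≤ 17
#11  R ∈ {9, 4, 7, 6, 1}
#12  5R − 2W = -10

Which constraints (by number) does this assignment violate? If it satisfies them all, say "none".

Violated: 1, 3, 5, and 9.

#1 2R + 4W = 2(4) + 4(15) = 68, not 69  no
#2 W = 15 is odd  yes
#3 V = 19 > 18, so we need W ≤ 14; but W = 15 > 14  no
#4 values 4, 15, 20, 9 are pairwise distinct  yes
#5 |4 − 20| = 16, not 17  no
#6 |4 − 9| = 5  yes
#7 S × R = 9 × 4 = 36  yes
#8 V = 19 > 18, so we need T ≤ 20; T = 20 ≤ 20  yes
#9 T + W = 20 + 15 = 35; 35 ≥ 33, bound 33 not met  no
#10 |20 − 4| = 16; 16 ≤ 17  yes
#11 R = 4 is in {9, 4, 7, 6, 1}  yes
#12 5R − 2W = 5(4) − 2(15) = -10  yes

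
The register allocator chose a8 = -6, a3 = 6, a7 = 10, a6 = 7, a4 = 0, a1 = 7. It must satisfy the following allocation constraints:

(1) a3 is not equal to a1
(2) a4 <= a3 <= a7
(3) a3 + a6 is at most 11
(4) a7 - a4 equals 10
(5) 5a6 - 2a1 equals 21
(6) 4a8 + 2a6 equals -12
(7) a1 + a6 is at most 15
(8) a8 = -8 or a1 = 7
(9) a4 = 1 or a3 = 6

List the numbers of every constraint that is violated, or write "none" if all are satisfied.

No — constraints 3, 6 are not satisfied.

(1) a3 = 6, a1 = 7; distinct — satisfied.
(2) values 0 <= 6 <= 10 — satisfied.
(3) a3 + a6 = 6 + 7 = 13; 13 > 11, bound 11 not met — violated.
(4) a7 - a4 = 10 - 0 = 10 — satisfied.
(5) 5a6 - 2a1 = 5(7) - 2(7) = 21 — satisfied.
(6) 4a8 + 2a6 = 4(-6) + 2(7) = -10, not -12 — violated.
(7) a1 + a6 = 7 + 7 = 14; 14 ≤ 15 — satisfied.
(8) a8 = -6 ≠ -8, but a1 = 7 = 7 (second disjunct) — satisfied.
(9) a4 = 0 ≠ 1, but a3 = 6 = 6 (second disjunct) — satisfied.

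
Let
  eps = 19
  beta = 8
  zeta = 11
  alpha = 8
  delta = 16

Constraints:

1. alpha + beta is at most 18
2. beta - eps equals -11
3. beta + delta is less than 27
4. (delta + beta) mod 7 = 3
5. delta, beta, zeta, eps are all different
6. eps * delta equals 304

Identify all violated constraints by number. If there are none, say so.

None — every constraint holds.

1. alpha + beta = 8 + 8 = 16; 16 ≤ 18 — satisfied.
2. beta - eps = 8 - 19 = -11 — satisfied.
3. beta + delta = 8 + 16 = 24; 24 < 27 — satisfied.
4. delta + beta = 24; 24 mod 7 = 3 — satisfied.
5. values 16, 8, 11, 19 are pairwise distinct — satisfied.
6. eps * delta = 19 * 16 = 304 — satisfied.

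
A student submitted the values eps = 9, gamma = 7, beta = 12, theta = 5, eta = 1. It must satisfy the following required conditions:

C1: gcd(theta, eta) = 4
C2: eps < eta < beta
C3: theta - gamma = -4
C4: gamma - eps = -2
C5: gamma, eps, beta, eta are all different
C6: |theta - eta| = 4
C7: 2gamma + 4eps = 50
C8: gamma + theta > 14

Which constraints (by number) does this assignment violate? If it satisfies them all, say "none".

The assignment fails constraints 1, 2, 3, 8.

C1: gcd(5, 1) = 1, not 4 — does not hold.
C2: values 9, 1, 12; eps = 9 is not < eta = 1 — does not hold.
C3: theta - gamma = 5 - 7 = -2, not -4 — does not hold.
C4: gamma - eps = 7 - 9 = -2 — holds.
C5: values 7, 9, 12, 1 are pairwise distinct — holds.
C6: |5 - 1| = 4 — holds.
C7: 2gamma + 4eps = 2(7) + 4(9) = 50 — holds.
C8: gamma + theta = 7 + 5 = 12; 12 ≤ 14, bound 14 not met — does not hold.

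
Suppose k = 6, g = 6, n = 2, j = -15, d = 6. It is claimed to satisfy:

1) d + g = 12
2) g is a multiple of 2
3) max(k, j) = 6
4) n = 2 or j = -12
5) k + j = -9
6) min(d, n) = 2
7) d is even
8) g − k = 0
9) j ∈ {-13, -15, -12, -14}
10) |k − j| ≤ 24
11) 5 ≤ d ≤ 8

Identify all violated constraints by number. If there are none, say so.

None — every constraint holds.

1) d + g = 6 + 6 = 12 — holds.
2) 6 / 2 = 3, so 2 divides 6 — holds.
3) max(6, -15) = 6 — holds.
4) n = 2 = 2 (first disjunct) — holds.
5) k + j = 6 + (-15) = -9 — holds.
6) min(6, 2) = 2 — holds.
7) d = 6 is even — holds.
8) g − k = 6 − 6 = 0 — holds.
9) j = -15 is in {-13, -15, -12, -14} — holds.
10) |6 − (-15)| = 21; 21 ≤ 24 — holds.
11) d = 6 lies in [5, 8] — holds.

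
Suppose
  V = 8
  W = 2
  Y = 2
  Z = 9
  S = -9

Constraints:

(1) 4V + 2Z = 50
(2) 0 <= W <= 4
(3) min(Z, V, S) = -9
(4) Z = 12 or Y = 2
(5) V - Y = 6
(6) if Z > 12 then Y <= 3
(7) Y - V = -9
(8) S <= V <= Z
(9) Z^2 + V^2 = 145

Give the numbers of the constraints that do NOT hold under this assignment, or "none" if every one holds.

The assignment fails constraint 7.

(1) 4V + 2Z = 4(8) + 2(9) = 50 — holds.
(2) W = 2 lies in [0, 4] — holds.
(3) min(9, 8, -9) = -9 — holds.
(4) Z = 9 ≠ 12, but Y = 2 = 2 (second disjunct) — holds.
(5) V - Y = 8 - 2 = 6 — holds.
(6) Z = 9, not > 12; antecedent false, conditional vacuously true — holds.
(7) Y - V = 2 - 8 = -6, not -9 — does not hold.
(8) values -9 <= 8 <= 9 — holds.
(9) Z^2 + V^2 = 9^2 + 8^2 = 81 + 64 = 145 — holds.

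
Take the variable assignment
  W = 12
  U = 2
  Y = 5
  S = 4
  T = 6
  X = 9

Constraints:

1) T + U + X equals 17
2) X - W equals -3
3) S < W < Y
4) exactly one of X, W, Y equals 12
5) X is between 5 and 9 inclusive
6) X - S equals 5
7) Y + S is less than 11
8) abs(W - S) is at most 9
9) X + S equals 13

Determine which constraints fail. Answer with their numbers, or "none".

No — constraint 3 is not satisfied.

1) T + U + X = 6 + 2 + 9 = 17  OK
2) X - W = 9 - 12 = -3  OK
3) values 4, 12, 5; W = 12 is not < Y = 5  FAIL
4) X=9, W=12, Y=5; 1 of them equals 12  OK
5) X = 9 lies in [5, 9]  OK
6) X - S = 9 - 4 = 5  OK
7) Y + S = 5 + 4 = 9; 9 < 11  OK
8) abs(12 - 4) = 8; 8 ≤ 9  OK
9) X + S = 9 + 4 = 13  OK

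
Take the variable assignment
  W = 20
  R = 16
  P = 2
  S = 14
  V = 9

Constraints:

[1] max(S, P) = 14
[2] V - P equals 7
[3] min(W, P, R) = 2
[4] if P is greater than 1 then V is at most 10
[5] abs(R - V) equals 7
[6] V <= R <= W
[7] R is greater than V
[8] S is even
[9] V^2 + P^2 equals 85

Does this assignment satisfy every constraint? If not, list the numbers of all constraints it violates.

[1] max(14, 2) = 14  ✔
[2] V - P = 9 - 2 = 7  ✔
[3] min(20, 2, 16) = 2  ✔
[4] P = 2 > 1, so we need V ≤ 10; V = 9 ≤ 10  ✔
[5] abs(16 - 9) = 7  ✔
[6] values 9 <= 16 <= 20  ✔
[7] R = 16, V = 9; 16 > 9  ✔
[8] S = 14 is even  ✔
[9] V^2 + P^2 = 9^2 + 2^2 = 81 + 4 = 85  ✔

All constraints are satisfied.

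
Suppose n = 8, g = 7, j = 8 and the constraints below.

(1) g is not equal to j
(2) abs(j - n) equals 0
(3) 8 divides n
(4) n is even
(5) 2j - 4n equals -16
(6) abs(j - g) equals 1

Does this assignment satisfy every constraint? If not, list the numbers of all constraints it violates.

None — every constraint holds.

(1) g = 7, j = 8; distinct — OK.
(2) abs(8 - 8) = 0 — OK.
(3) 8 / 8 = 1, so 8 divides 8 — OK.
(4) n = 8 is even — OK.
(5) 2j - 4n = 2(8) - 4(8) = -16 — OK.
(6) abs(8 - 7) = 1 — OK.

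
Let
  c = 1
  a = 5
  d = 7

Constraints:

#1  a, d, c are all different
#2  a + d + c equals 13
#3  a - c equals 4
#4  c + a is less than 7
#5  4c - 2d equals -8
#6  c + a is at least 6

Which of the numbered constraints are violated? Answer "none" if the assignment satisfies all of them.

#1 values 5, 7, 1 are pairwise distinct — holds.
#2 a + d + c = 5 + 7 + 1 = 13 — holds.
#3 a - c = 5 - 1 = 4 — holds.
#4 c + a = 1 + 5 = 6; 6 < 7 — holds.
#5 4c - 2d = 4(1) - 2(7) = -10, not -8 — fails.
#6 c + a = 1 + 5 = 6; 6 ≥ 6 — holds.

No — constraint 5 is not satisfied.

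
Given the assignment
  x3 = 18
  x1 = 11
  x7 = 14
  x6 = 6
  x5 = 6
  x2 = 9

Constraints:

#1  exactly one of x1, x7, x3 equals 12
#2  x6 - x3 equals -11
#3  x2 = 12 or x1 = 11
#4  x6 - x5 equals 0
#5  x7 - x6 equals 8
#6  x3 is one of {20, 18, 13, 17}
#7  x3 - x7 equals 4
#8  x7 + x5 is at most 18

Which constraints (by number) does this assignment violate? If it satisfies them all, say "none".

Violated: 1, 2, 8.

#1 x1=11, x7=14, x3=18; 0 of them equal 12, not exactly one  fails
#2 x6 - x3 = 6 - 18 = -12, not -11  fails
#3 x2 = 9 ≠ 12, but x1 = 11 = 11 (second disjunct)  holds
#4 x6 - x5 = 6 - 6 = 0  holds
#5 x7 - x6 = 14 - 6 = 8  holds
#6 x3 = 18 is in {20, 18, 13, 17}  holds
#7 x3 - x7 = 18 - 14 = 4  holds
#8 x7 + x5 = 14 + 6 = 20; 20 > 18, bound 18 not met  fails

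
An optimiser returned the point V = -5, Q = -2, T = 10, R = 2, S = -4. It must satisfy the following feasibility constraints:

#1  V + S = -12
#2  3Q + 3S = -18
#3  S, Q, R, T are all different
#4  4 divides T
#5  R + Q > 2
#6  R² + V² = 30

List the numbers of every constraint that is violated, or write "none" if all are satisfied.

#1 V + S = -5 + (-4) = -9, not -12  false
#2 3Q + 3S = 3(-2) + 3(-4) = -18  true
#3 values -4, -2, 2, 10 are pairwise distinct  true
#4 10 = 4×2 + 2, so 4 does not divide 10  false
#5 R + Q = 2 + (-2) = 0; 0 ≤ 2, bound 2 not met  false
#6 R² + V² = 2² + (-5)² = 4 + 25 = 29, not 30  false

Constraints 1, 4, 5, 6 are violated.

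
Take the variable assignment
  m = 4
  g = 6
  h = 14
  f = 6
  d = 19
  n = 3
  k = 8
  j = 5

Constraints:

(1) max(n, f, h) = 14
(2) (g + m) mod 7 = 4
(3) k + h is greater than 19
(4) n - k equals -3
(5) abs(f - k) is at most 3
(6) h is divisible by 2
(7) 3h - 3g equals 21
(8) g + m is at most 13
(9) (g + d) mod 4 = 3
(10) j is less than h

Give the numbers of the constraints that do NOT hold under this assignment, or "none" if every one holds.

The assignment fails constraints 2, 4, 7, and 9.

(1) max(3, 6, 14) = 14 — holds.
(2) g + m = 10; 10 mod 7 = 3, not 4 — does not hold.
(3) k + h = 8 + 14 = 22; 22 > 19 — holds.
(4) n - k = 3 - 8 = -5, not -3 — does not hold.
(5) abs(6 - 8) = 2; 2 ≤ 3 — holds.
(6) 14 / 2 = 7, so 2 divides 14 — holds.
(7) 3h - 3g = 3(14) - 3(6) = 24, not 21 — does not hold.
(8) g + m = 6 + 4 = 10; 10 ≤ 13 — holds.
(9) g + d = 25; 25 mod 4 = 1, not 3 — does not hold.
(10) j = 5, h = 14; 5 < 14 — holds.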